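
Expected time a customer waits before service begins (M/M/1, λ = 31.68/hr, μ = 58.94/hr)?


ρ = 31.68/58.94 = 0.5375
Wq = ρ/(μ−λ) = 0.5375/(58.94 − 31.68) = 0.5375/27.26 = 0.01972 hr

Final: 0.01972 hr


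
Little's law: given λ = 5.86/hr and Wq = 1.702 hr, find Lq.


Lq = λWq = 5.86·1.702 = 9.9737

Final: 9.9737


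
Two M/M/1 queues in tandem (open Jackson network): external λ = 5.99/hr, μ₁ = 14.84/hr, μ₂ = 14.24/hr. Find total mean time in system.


Each node sees arrival rate λ = 5.99/hr (tandem ⇒ throughput preserved).
W₁ = 1/(μ₁−λ) = 1/(14.84−5.99) = 0.11299 hr
W₂ = 1/(μ₂−λ) = 1/(14.24−5.99) = 0.12121 hr
W_total = W₁ + W₂ = 0.11299 + 0.12121 = 0.23421 hr

Final: 0.23421 hr


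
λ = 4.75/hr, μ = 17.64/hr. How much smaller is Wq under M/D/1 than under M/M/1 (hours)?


ρ = 4.75/17.64 = 0.2693
Wq(M/M/1) = ρ/(μ−λ) = 0.2693/12.89 = 0.02089 hr
Wq(M/D/1) = ρ/(2(μ−λ)) = 0.01045 hr
Savings = 0.02089 − 0.01045 = 0.01045 hr

Final: 0.01045 hr


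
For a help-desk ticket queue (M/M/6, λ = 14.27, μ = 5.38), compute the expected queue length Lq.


a = λ/μ = 2.6524; ρ = a/6 = 0.4421
P₀ = 0.069914
Lq = P₀·a^c·ρ / (c!·(1−ρ)²) = 0.069914·348.21717·0.4421/(720·0.31129)
= 0.04802

Final: 0.04802


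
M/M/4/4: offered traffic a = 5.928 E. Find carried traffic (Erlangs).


B(4,5.928) = 0.464924 (Erlang-B)
Carried load = a(1 − B) = 5.928·(1 − 0.464924) = 5.928·0.535076 = 3.1719 E

Final: 3.1719 Erlangs


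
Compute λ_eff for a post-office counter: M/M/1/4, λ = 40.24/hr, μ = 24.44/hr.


ρ = 1.6465; P_K = (1−ρ)ρ^4/(1−ρ^5) = 0.428018
λ_eff = λ(1 − P_K) = 40.24·(1 − 0.428018) = 40.24·0.571982 = 23.0166 /hr

Final: 23.0166 /hr


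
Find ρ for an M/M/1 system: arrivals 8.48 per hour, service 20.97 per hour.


ρ = λ/μ = 8.48/20.97 = 0.4044

Final: 0.4044


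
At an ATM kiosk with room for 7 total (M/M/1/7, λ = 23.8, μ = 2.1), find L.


ρ = 23.8/2.1 = 11.3333
L = ρ[1 − (K+1)ρ^K + Kρ^(K+1)] / [(1−ρ)(1−ρ^(K+1))]
Numerator: 11.3333·(1 − 8·24016163.760402 + 7·272183189.284560) = 19415734180.298641
Denominator: (-10.3333)·(-272183188.284560) = 2812559612.273791
L = 19415734180.298641/2812559612.273791 = 6.9032

Final: 6.9032


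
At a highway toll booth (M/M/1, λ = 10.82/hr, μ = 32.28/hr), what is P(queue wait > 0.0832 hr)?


ρ = 10.82/32.28 = 0.3352
P(Wq > t) = ρ·e^{−(μ−λ)t} = 0.3352·e^{−1.7855}
= 0.3352·0.167718 = 0.056218

Final: 0.056218


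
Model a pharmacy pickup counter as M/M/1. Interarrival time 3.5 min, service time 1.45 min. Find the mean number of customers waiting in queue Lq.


λ = 60/3.5 = 17.1429 /hr
μ = 60/1.45 = 41.3793 /hr
ρ = λ/μ = 17.1429/41.3793 = 0.4143
Lq = ρ²/(1−ρ) = 0.1716/0.5857 = 0.2930

Final: 0.2930


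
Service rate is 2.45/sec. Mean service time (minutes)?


Mean service time = 1/μ = 1/2.45 second = 0.40816 second
In minutes: 0.40816 × 0.0166667 = 0.006803 min

Final: 0.006803 min


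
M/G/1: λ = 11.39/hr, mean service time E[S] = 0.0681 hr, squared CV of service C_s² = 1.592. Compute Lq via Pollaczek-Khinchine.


ρ = λ·E[S] = 11.39·0.0681 = 0.7757
Lq = ρ²(1+C_s²)/(2(1−ρ)) = 0.6016·(1+1.592)/(2·0.2243)
= 0.6016·2.5920/0.4487 = 3.47567

Final: 3.47567


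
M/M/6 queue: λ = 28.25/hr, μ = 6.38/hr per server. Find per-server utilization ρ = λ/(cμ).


ρ = λ/(cμ) = 28.25/(6·6.38) = 28.25/38.28 = 0.7380

Final: 0.7380


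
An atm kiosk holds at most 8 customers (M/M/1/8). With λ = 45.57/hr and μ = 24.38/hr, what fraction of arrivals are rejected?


ρ = λ/μ = 45.57/24.38 = 1.8692
P_K = (1−ρ)ρ^K/(1−ρ^(K+1)) = (-0.8692·148.991886)/(1 − 278.488936)
= -129.497050/-277.488936 = 0.466675

Final: 0.466675


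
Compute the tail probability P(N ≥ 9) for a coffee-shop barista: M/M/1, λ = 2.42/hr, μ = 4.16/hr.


ρ = 2.42/4.16 = 0.5817
P(N ≥ n) = ρ^n = 0.5817^9 = 0.007630

Final: 0.007630


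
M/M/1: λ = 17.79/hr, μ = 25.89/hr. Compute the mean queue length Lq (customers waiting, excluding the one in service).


ρ = 17.79/25.89 = 0.6871
Lq = ρ²/(1−ρ) = 0.4722/0.3129 = 1.5092

Final: 1.5092


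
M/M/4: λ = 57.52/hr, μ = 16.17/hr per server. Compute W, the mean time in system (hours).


a = 3.5572; ρ = 0.8893; P₀ = 0.012714
Lq = P₀·a^c·ρ/(c!(1−ρ)²) = 6.15560
Wq = Lq/λ = 6.15560/57.52 = 0.10702 hr
W = Wq + 1/μ = 0.10702 + 0.06184 = 0.16886 hr

Final: 0.16886 hr


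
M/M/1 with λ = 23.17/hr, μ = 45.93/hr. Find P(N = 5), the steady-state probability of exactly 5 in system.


ρ = 23.17/45.93 = 0.5045
P_n = (1−ρ)·ρ^n = (1 − 0.5045)·0.5045^5 = 0.4955·0.032670 = 0.016189

Final: 0.016189


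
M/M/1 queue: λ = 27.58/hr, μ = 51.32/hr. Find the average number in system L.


ρ = λ/μ = 27.58/51.32 = 0.5374
L = ρ/(1−ρ) = 0.5374/(1 − 0.5374) = 0.5374/0.4626 = 1.1618

Final: 1.1618


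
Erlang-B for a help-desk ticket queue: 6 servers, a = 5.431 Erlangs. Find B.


B(c,a) = (a^c/c!) / Σ_{k=0}^{c} a^k/k!
a^6/6! = 35.640708
Σ terms (k=0..6): 1.00000 + 5.43100 + 14.74788 + 26.69858 + 36.25000 + 39.37475 + 35.64071 = 159.142911
B = 35.640708/159.142911 = 0.223954

Final: 0.223954


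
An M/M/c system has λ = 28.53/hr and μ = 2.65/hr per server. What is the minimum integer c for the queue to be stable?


Stability requires cμ > λ ⇔ c > λ/μ.
λ/μ = 28.53/2.65 = 10.7660
Minimum integer c = ⌊10.7660⌋ + 1 = 11
Check: 11·2.65 = 29.15 > 28.53, while 10·2.65 = 26.50 ≤ 28.53

Final: 11 servers


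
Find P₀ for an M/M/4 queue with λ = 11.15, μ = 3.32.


a = λ/μ = 11.15/3.32 = 3.3584; ρ = a/c = 0.8396
Σ_{k=0}^{3} a^k/k! (terms k=0..3) = 1.00000 + 3.35843 + 5.63954 + 6.31334 = 16.31131
Tail: a^4/(4!(1−ρ)) = 127.21758/(24·0.1604) = 33.04870
P₀ = 1/(16.31131 + 33.04870) = 1/49.36001 = 0.020259

Final: 0.020259


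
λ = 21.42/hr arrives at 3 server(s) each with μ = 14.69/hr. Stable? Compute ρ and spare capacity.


Total capacity cμ = 3·14.69 = 44.07/hr
ρ = λ/(cμ) = 21.42/44.07 = 0.4860
Stable ⇔ ρ < 1: YES
Spare capacity = cμ − λ = 44.07 − 21.42 = 22.65/hr

Final: ρ = 0.4860; stable; margin = 22.65/hr


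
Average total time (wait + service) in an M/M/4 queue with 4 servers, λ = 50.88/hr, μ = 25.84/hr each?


a = 1.9690; ρ = 0.4923; P₀ = 0.134888
Lq = P₀·a^c·ρ/(c!(1−ρ)²) = 0.16132
Wq = Lq/λ = 0.16132/50.88 = 0.003171 hr
W = Wq + 1/μ = 0.003171 + 0.03870 = 0.04187 hr

Final: 0.04187 hr


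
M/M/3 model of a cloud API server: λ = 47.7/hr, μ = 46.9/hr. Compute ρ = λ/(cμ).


ρ = λ/(cμ) = 47.7/(3·46.9) = 47.7/140.70 = 0.3390

Final: 0.3390


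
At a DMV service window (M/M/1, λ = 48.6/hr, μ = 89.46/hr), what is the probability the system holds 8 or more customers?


ρ = 48.6/89.46 = 0.5433
P(N ≥ n) = ρ^n = 0.5433^8 = 0.007587

Final: 0.007587


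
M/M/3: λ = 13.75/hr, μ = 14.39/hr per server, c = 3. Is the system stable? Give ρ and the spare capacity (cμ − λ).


Total capacity cμ = 3·14.39 = 43.17/hr
ρ = λ/(cμ) = 13.75/43.17 = 0.3185
Stable ⇔ ρ < 1: YES
Spare capacity = cμ − λ = 43.17 − 13.75 = 29.42/hr

Final: ρ = 0.3185; stable; margin = 29.42/hr


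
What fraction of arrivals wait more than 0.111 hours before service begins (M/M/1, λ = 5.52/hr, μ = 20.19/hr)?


ρ = 5.52/20.19 = 0.2734
P(Wq > t) = ρ·e^{−(μ−λ)t} = 0.2734·e^{−1.6284}
= 0.2734·0.196249 = 0.053655

Final: 0.053655


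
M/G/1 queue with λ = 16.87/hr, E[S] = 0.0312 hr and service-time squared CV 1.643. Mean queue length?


ρ = λ·E[S] = 16.87·0.0312 = 0.5263
Lq = ρ²(1+C_s²)/(2(1−ρ)) = 0.2770·(1+1.643)/(2·0.4737)
= 0.2770·2.6430/0.9473 = 0.77294

Final: 0.77294


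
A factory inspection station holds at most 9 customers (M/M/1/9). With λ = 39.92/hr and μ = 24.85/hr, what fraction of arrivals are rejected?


ρ = λ/μ = 39.92/24.85 = 1.6064
P_K = (1−ρ)ρ^K/(1−ρ^(K+1)) = (-0.6064·71.248751)/(1 − 114.456746)
= -43.207995/-113.456746 = 0.380832

Final: 0.380832


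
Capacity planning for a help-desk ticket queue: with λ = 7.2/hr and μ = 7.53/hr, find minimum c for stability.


Stability requires cμ > λ ⇔ c > λ/μ.
λ/μ = 7.2/7.53 = 0.9562
Minimum integer c = ⌊0.9562⌋ + 1 = 1
Check: 1·7.53 = 7.53 > 7.2, while 0·7.53 = 0.00 ≤ 7.2

Final: 1 servers


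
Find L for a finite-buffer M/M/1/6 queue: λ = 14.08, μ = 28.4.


ρ = 14.08/28.4 = 0.4958
L = ρ[1 − (K+1)ρ^K + Kρ^(K+1)] / [(1−ρ)(1−ρ^(K+1))]
Numerator: 0.4958·(1 − 7·0.014849 + 6·0.007362) = 0.466140
Denominator: (0.5042)·(0.992638) = 0.500513
L = 0.466140/0.500513 = 0.9313

Final: 0.9313


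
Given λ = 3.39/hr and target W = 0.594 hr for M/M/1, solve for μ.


W = 1/(μ−λ) ⇒ μ − λ = 1/W = 1/0.594 = 1.6835
μ = λ + 1/W = 3.39 + 1.6835 = 5.0735 per hr

Final: 5.0735 /hr


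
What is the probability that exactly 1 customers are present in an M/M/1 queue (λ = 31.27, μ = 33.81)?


ρ = 31.27/33.81 = 0.9249
P_n = (1−ρ)·ρ^n = (1 − 0.9249)·0.9249^1 = 0.07513·0.924874 = 0.069482

Final: 0.069482


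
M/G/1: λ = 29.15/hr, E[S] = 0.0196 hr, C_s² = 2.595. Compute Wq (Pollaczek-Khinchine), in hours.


ρ = λ·E[S] = 29.15·0.0196 = 0.5713
E[S²] = E[S]²(1+C_s²) = 0.0196²·(1+2.595) = 0.001381
Wq = λ·E[S²]/(2(1−ρ)) = 29.15·0.001381/(2·0.4287) = 0.04696 hr

Final: 0.04696 hr


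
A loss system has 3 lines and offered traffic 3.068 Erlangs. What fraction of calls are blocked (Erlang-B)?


B(c,a) = (a^c/c!) / Σ_{k=0}^{c} a^k/k!
a^3/3! = 4.812988
Σ terms (k=0..3): 1.00000 + 3.06800 + 4.70631 + 4.81299 = 13.587300
B = 4.812988/13.587300 = 0.354227

Final: 0.354227


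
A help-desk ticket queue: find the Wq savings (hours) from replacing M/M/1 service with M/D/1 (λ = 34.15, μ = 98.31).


ρ = 34.15/98.31 = 0.3474
Wq(M/M/1) = ρ/(μ−λ) = 0.3474/64.16 = 0.005414 hr
Wq(M/D/1) = ρ/(2(μ−λ)) = 0.002707 hr
Savings = 0.005414 − 0.002707 = 0.002707 hr

Final: 0.002707 hr


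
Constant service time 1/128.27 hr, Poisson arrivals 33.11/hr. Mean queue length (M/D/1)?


ρ = 33.11/128.27 = 0.2581
M/D/1: Lq = ρ²/(2(1−ρ)) = 0.06663/(2·0.7419) = 0.04491

Final: 0.04491


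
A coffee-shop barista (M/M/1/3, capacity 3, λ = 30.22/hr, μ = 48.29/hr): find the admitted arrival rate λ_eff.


ρ = 0.6258; P_K = (1−ρ)ρ^3/(1−ρ^4) = 0.108323
λ_eff = λ(1 − P_K) = 30.22·(1 − 0.108323) = 30.22·0.891677 = 26.9465 /hr

Final: 26.9465 /hr


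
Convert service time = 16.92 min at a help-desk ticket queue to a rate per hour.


μ = 1/(service time) in consistent units.
1 hour = 60 min, so μ = 60/16.92 = 3.5461 per hour

Final: 3.5461 /hr


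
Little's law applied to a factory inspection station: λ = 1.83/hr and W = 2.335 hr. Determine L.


L = λW = 1.83·2.335 = 4.2731

Final: 4.2731


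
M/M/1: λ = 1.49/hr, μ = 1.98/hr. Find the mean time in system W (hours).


W = 1/(μ−λ) = 1/(1.98 − 1.49) = 1/0.4900 = 2.0408 hr

Final: 2.0408 hr


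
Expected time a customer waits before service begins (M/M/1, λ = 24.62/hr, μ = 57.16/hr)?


ρ = 24.62/57.16 = 0.4307
Wq = ρ/(μ−λ) = 0.4307/(57.16 − 24.62) = 0.4307/32.54 = 0.01324 hr

Final: 0.01324 hr


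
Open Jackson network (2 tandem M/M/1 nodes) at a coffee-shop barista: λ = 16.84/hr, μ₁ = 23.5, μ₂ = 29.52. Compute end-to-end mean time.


Each node sees arrival rate λ = 16.84/hr (tandem ⇒ throughput preserved).
W₁ = 1/(μ₁−λ) = 1/(23.5−16.84) = 0.15015 hr
W₂ = 1/(μ₂−λ) = 1/(29.52−16.84) = 0.07886 hr
W_total = W₁ + W₂ = 0.15015 + 0.07886 = 0.22901 hr

Final: 0.22901 hr


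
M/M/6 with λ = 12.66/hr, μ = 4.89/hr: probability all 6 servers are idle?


a = λ/μ = 12.66/4.89 = 2.5890; ρ = a/c = 0.4315
Σ_{k=0}^{5} a^k/k! (terms k=0..5) = 1.00000 + 2.58896 + 3.35135 + 2.89217 + 1.87192 + 0.96927 = 12.67366
Tail: a^6/(6!(1−ρ)) = 301.12657/(720·0.5685) = 0.73567
P₀ = 1/(12.67366 + 0.73567) = 1/13.40933 = 0.074575

Final: 0.074575


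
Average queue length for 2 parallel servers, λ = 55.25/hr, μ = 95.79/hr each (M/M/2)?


a = λ/μ = 0.5768; ρ = a/2 = 0.2884
P₀ = 0.552323
Lq = P₀·a^c·ρ / (c!·(1−ρ)²) = 0.552323·0.33268·0.2884/(2·0.50639)
= 0.05232

Final: 0.05232


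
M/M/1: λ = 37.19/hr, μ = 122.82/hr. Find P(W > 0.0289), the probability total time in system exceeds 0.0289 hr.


W ~ Exponential(μ−λ) for M/M/1.
μ − λ = 122.82 − 37.19 = 85.6300
P(W > t) = e^{−(μ−λ)t} = e^{−2.4747} = 0.084188

Final: 0.084188


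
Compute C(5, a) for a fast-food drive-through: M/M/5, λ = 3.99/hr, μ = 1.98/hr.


a = λ/μ = 2.0152; ρ = a/5 = 0.4030
P₀ = 0.132268 (from M/M/c formula)
C(c,a) = [a^c/(c!(1−ρ))]·P₀ = [33.23063/(120·0.5970)]·0.132268
= 0.46388·0.132268 = 0.061356

Final: 0.061356


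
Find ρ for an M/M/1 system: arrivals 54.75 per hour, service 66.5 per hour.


ρ = λ/μ = 54.75/66.5 = 0.8233

Final: 0.8233


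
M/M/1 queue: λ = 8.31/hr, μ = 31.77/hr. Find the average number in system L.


ρ = λ/μ = 8.31/31.77 = 0.2616
L = ρ/(1−ρ) = 0.2616/(1 − 0.2616) = 0.2616/0.7384 = 0.3542

Final: 0.3542


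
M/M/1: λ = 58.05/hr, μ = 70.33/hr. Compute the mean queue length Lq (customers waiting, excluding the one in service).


ρ = 58.05/70.33 = 0.8254
Lq = ρ²/(1−ρ) = 0.6813/0.1746 = 3.9018

Final: 3.9018


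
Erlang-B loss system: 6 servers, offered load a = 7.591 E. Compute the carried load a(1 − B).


B(6,7.591) = 0.366822 (Erlang-B)
Carried load = a(1 − B) = 7.591·(1 − 0.366822) = 7.591·0.633178 = 4.8065 E

Final: 4.8065 Erlangs


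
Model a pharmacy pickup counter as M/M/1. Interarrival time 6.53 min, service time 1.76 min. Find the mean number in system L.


λ = 60/6.53 = 9.1884 /hr
μ = 60/1.76 = 34.0909 /hr
ρ = λ/μ = 9.1884/34.0909 = 0.2695
L = ρ/(1−ρ) = 0.2695/0.7305 = 0.3690

Final: 0.3690


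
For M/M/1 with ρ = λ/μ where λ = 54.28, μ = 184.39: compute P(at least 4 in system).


ρ = 54.28/184.39 = 0.2944
P(N ≥ n) = ρ^n = 0.2944^4 = 0.007509

Final: 0.007509


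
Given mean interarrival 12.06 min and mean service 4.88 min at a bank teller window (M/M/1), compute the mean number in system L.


λ = 60/12.06 = 4.9751 /hr
μ = 60/4.88 = 12.2951 /hr
ρ = λ/μ = 4.9751/12.2951 = 0.4046
L = ρ/(1−ρ) = 0.4046/0.5954 = 0.6797

Final: 0.6797


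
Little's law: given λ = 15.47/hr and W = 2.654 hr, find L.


L = λW = 15.47·2.654 = 41.0574

Final: 41.0574


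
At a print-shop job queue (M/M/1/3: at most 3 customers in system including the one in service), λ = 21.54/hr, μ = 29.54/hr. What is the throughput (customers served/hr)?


ρ = 0.7292; P_K = (1−ρ)ρ^3/(1−ρ^4) = 0.146383
λ_eff = λ(1 − P_K) = 21.54·(1 − 0.146383) = 21.54·0.853617 = 18.3869 /hr

Final: 18.3869 /hr


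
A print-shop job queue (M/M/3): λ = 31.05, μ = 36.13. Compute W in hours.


a = 0.8594; ρ = 0.2865; P₀ = 0.420710
Lq = P₀·a^c·ρ/(c!(1−ρ)²) = 0.02504
Wq = Lq/λ = 0.02504/31.05 = 0.0008065 hr
W = Wq + 1/μ = 0.0008065 + 0.02768 = 0.02848 hr

Final: 0.02848 hr


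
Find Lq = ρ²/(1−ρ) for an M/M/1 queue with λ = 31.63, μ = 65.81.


ρ = 31.63/65.81 = 0.4806
Lq = ρ²/(1−ρ) = 0.2310/0.5194 = 0.4448

Final: 0.4448


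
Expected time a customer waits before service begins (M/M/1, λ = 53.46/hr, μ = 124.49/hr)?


ρ = 53.46/124.49 = 0.4294
Wq = ρ/(μ−λ) = 0.4294/(124.49 − 53.46) = 0.4294/71.03 = 0.006046 hr

Final: 0.006046 hr


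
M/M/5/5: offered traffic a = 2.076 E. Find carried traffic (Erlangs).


B(5,2.076) = 0.041105 (Erlang-B)
Carried load = a(1 − B) = 2.076·(1 − 0.041105) = 2.076·0.958895 = 1.9907 E

Final: 1.9907 Erlangs


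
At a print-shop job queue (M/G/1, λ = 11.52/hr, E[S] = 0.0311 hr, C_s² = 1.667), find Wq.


ρ = λ·E[S] = 11.52·0.0311 = 0.3583
E[S²] = E[S]²(1+C_s²) = 0.0311²·(1+1.667) = 0.002580
Wq = λ·E[S²]/(2(1−ρ)) = 11.52·0.002580/(2·0.6417) = 0.02315 hr

Final: 0.02315 hr


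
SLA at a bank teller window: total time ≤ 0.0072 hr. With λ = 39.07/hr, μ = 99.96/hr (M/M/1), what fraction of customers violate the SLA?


W ~ Exponential(μ−λ) for M/M/1.
μ − λ = 99.96 − 39.07 = 60.8900
P(W > t) = e^{−(μ−λ)t} = e^{−0.4384} = 0.645063

Final: 0.645063


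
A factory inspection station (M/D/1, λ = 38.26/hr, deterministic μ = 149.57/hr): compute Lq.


ρ = 38.26/149.57 = 0.2558
M/D/1: Lq = ρ²/(2(1−ρ)) = 0.06543/(2·0.7442) = 0.04396

Final: 0.04396


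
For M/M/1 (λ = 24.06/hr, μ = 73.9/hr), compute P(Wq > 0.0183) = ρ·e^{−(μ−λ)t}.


ρ = 24.06/73.9 = 0.3256
P(Wq > t) = ρ·e^{−(μ−λ)t} = 0.3256·e^{−0.9121}
= 0.3256·0.401691 = 0.130781

Final: 0.130781


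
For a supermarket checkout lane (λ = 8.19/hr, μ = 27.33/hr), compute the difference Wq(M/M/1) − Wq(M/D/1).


ρ = 8.19/27.33 = 0.2997
Wq(M/M/1) = ρ/(μ−λ) = 0.2997/19.14 = 0.01566 hr
Wq(M/D/1) = ρ/(2(μ−λ)) = 0.007828 hr
Savings = 0.01566 − 0.007828 = 0.007828 hr

Final: 0.007828 hr


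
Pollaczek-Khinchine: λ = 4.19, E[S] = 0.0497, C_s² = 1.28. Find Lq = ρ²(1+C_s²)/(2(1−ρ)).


ρ = λ·E[S] = 4.19·0.0497 = 0.2082
Lq = ρ²(1+C_s²)/(2(1−ρ)) = 0.04337·(1+1.28)/(2·0.7918)
= 0.04337·2.2800/1.5835 = 0.06244

Final: 0.06244


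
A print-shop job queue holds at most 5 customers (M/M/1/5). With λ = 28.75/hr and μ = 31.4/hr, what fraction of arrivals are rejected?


ρ = λ/μ = 28.75/31.4 = 0.9156
P_K = (1−ρ)ρ^K/(1−ρ^(K+1)) = (0.08439·0.643489)/(1 − 0.589182)
= 0.054307/0.410818 = 0.132193

Final: 0.132193


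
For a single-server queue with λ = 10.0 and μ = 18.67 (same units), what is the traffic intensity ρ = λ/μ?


ρ = λ/μ = 10.0/18.67 = 0.5356

Final: 0.5356


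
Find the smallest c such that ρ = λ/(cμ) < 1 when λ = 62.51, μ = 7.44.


Stability requires cμ > λ ⇔ c > λ/μ.
λ/μ = 62.51/7.44 = 8.4019
Minimum integer c = ⌊8.4019⌋ + 1 = 9
Check: 9·7.44 = 66.96 > 62.51, while 8·7.44 = 59.52 ≤ 62.51

Final: 9 servers


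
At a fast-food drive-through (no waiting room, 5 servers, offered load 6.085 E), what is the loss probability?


B(c,a) = (a^c/c!) / Σ_{k=0}^{c} a^k/k!
a^5/5! = 69.521905
Σ terms (k=0..5): 1.00000 + 6.08500 + 18.51361 + 37.55178 + 57.12564 + 69.52191 = 189.797937
B = 69.521905/189.797937 = 0.366294

Final: 0.366294


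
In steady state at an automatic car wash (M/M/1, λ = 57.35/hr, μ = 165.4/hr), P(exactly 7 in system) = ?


ρ = 57.35/165.4 = 0.3467
P_n = (1−ρ)·ρ^n = (1 − 0.3467)·0.3467^7 = 0.6533·0.0006025 = 0.0003936

Final: 0.0003936


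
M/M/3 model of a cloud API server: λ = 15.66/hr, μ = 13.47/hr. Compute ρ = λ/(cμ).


ρ = λ/(cμ) = 15.66/(3·13.47) = 15.66/40.41 = 0.3875

Final: 0.3875


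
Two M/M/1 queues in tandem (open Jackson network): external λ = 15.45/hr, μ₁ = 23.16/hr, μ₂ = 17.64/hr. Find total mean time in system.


Each node sees arrival rate λ = 15.45/hr (tandem ⇒ throughput preserved).
W₁ = 1/(μ₁−λ) = 1/(23.16−15.45) = 0.12970 hr
W₂ = 1/(μ₂−λ) = 1/(17.64−15.45) = 0.45662 hr
W_total = W₁ + W₂ = 0.12970 + 0.45662 = 0.58632 hr

Final: 0.58632 hr


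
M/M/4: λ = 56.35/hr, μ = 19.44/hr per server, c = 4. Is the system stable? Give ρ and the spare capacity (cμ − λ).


Total capacity cμ = 4·19.44 = 77.76/hr
ρ = λ/(cμ) = 56.35/77.76 = 0.7247
Stable ⇔ ρ < 1: YES
Spare capacity = cμ − λ = 77.76 − 56.35 = 21.41/hr

Final: ρ = 0.7247; stable; margin = 21.41/hr


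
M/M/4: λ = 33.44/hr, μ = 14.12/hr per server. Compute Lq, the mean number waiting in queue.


a = λ/μ = 2.3683; ρ = a/4 = 0.5921
P₀ = 0.086210
Lq = P₀·a^c·ρ / (c!·(1−ρ)²) = 0.086210·31.45765·0.5921/(24·0.16641)
= 0.40204

Final: 0.40204


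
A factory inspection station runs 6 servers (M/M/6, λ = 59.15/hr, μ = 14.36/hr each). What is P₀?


a = λ/μ = 59.15/14.36 = 4.1191; ρ = a/c = 0.6865
Σ_{k=0}^{5} a^k/k! (terms k=0..5) = 1.00000 + 4.11908 + 8.48341 + 11.64795 + 11.99472 + 9.88144 = 47.12661
Tail: a^6/(6!(1−ρ)) = 4884.29464/(720·0.3135) = 21.63966
P₀ = 1/(47.12661 + 21.63966) = 1/68.76627 = 0.014542

Final: 0.014542


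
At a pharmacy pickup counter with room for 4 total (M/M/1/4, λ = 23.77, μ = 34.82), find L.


ρ = 23.77/34.82 = 0.6827
L = ρ[1 − (K+1)ρ^K + Kρ^(K+1)] / [(1−ρ)(1−ρ^(K+1))]
Numerator: 0.6827·(1 − 5·0.217171 + 4·0.148253) = 0.346212
Denominator: (0.3173)·(0.851747) = 0.270299
L = 0.346212/0.270299 = 1.2808

Final: 1.2808


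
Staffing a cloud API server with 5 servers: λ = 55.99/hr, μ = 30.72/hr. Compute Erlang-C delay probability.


a = λ/μ = 1.8226; ρ = a/5 = 0.3645
P₀ = 0.160873 (from M/M/c formula)
C(c,a) = [a^c/(c!(1−ρ))]·P₀ = [20.11158/(120·0.6355)]·0.160873
= 0.26373·0.160873 = 0.042427

Final: 0.042427


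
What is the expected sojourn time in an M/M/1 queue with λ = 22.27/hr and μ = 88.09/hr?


W = 1/(μ−λ) = 1/(88.09 − 22.27) = 1/65.82 = 0.01519 hr

Final: 0.01519 hr


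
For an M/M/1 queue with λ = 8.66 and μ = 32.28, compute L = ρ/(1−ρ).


ρ = λ/μ = 8.66/32.28 = 0.2683
L = ρ/(1−ρ) = 0.2683/(1 − 0.2683) = 0.2683/0.7317 = 0.3666

Final: 0.3666


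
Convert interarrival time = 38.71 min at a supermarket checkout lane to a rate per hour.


λ = 1/(interarrival time) in consistent units.
1 hour = 60 min, so λ = 60/38.71 = 1.5500 per hour

Final: 1.5500 /hr


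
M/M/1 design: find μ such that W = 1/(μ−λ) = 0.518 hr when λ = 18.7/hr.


W = 1/(μ−λ) ⇒ μ − λ = 1/W = 1/0.518 = 1.9305
μ = λ + 1/W = 18.7 + 1.9305 = 20.6305 per hr

Final: 20.6305 /hr


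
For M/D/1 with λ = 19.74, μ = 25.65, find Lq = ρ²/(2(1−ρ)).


ρ = 19.74/25.65 = 0.7696
M/D/1: Lq = ρ²/(2(1−ρ)) = 0.5923/(2·0.2304) = 1.28526

Final: 1.28526


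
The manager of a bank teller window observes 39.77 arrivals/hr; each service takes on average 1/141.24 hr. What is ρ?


ρ = λ/μ = 39.77/141.24 = 0.2816

Final: 0.2816


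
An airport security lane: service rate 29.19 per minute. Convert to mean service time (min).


Mean service time = 1/μ = 1/29.19 minute = 0.03426 minute
In minutes: 0.03426 × 1 = 0.03426 min

Final: 0.03426 min


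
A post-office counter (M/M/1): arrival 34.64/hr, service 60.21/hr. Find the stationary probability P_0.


ρ = 34.64/60.21 = 0.5753
P_n = (1−ρ)·ρ^n = (1 − 0.5753)·0.5753^0 = 0.4247·1.000000 = 0.424680

Final: 0.424680


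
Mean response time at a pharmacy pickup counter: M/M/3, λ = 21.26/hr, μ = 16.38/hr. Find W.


a = 1.2979; ρ = 0.4326; P₀ = 0.264373
Lq = P₀·a^c·ρ/(c!(1−ρ)²) = 0.12949
Wq = Lq/λ = 0.12949/21.26 = 0.006091 hr
W = Wq + 1/μ = 0.006091 + 0.06105 = 0.06714 hr

Final: 0.06714 hr


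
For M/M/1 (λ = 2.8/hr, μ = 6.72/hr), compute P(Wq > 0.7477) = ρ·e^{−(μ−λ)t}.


ρ = 2.8/6.72 = 0.4167
P(Wq > t) = ρ·e^{−(μ−λ)t} = 0.4167·e^{−2.9310}
= 0.4167·0.053345 = 0.022227

Final: 0.022227


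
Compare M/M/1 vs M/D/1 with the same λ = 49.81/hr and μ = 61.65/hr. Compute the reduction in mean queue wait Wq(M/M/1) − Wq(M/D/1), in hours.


ρ = 49.81/61.65 = 0.8079
Wq(M/M/1) = ρ/(μ−λ) = 0.8079/11.84 = 0.06824 hr
Wq(M/D/1) = ρ/(2(μ−λ)) = 0.03412 hr
Savings = 0.06824 − 0.03412 = 0.03412 hr

Final: 0.03412 hr


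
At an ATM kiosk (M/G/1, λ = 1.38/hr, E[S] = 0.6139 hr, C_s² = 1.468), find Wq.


ρ = λ·E[S] = 1.38·0.6139 = 0.8472
E[S²] = E[S]²(1+C_s²) = 0.6139²·(1+1.468) = 0.930123
Wq = λ·E[S²]/(2(1−ρ)) = 1.38·0.930123/(2·0.1528) = 4.19967 hr

Final: 4.19967 hr


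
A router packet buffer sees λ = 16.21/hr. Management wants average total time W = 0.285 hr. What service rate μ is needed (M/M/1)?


W = 1/(μ−λ) ⇒ μ − λ = 1/W = 1/0.285 = 3.5088
μ = λ + 1/W = 16.21 + 3.5088 = 19.7188 per hr

Final: 19.7188 /hr


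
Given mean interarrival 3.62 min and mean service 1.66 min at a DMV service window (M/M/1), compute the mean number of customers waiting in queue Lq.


λ = 60/3.62 = 16.5746 /hr
μ = 60/1.66 = 36.1446 /hr
ρ = λ/μ = 16.5746/36.1446 = 0.4586
Lq = ρ²/(1−ρ) = 0.2103/0.5414 = 0.3884

Final: 0.3884


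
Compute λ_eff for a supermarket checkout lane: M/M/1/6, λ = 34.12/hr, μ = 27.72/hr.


ρ = 1.2309; P_K = (1−ρ)ρ^6/(1−ρ^7) = 0.244749
λ_eff = λ(1 − P_K) = 34.12·(1 − 0.244749) = 34.12·0.755251 = 25.7692 /hr

Final: 25.7692 /hr


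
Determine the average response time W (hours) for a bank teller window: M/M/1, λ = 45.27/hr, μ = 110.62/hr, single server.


W = 1/(μ−λ) = 1/(110.62 − 45.27) = 1/65.35 = 0.01530 hr

Final: 0.01530 hr


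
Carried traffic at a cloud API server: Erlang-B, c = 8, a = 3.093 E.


B(8,3.093) = 0.009468 (Erlang-B)
Carried load = a(1 − B) = 3.093·(1 − 0.009468) = 3.093·0.990532 = 3.0637 E

Final: 3.0637 Erlangs


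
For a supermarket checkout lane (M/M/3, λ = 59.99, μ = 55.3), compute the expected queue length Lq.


a = λ/μ = 1.0848; ρ = a/3 = 0.3616
P₀ = 0.332612
Lq = P₀·a^c·ρ / (c!·(1−ρ)²) = 0.332612·1.27662·0.3616/(6·0.40755)
= 0.06279

Final: 0.06279


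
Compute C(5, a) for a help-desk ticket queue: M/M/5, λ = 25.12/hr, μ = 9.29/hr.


a = λ/μ = 2.7040; ρ = a/5 = 0.5408
P₀ = 0.064494 (from M/M/c formula)
C(c,a) = [a^c/(c!(1−ρ))]·P₀ = [144.55050/(120·0.4592)]·0.064494
= 2.62321·0.064494 = 0.169180

Final: 0.169180


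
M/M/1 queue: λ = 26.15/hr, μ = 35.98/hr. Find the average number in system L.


ρ = λ/μ = 26.15/35.98 = 0.7268
L = ρ/(1−ρ) = 0.7268/(1 − 0.7268) = 0.7268/0.2732 = 2.6602

Final: 2.6602


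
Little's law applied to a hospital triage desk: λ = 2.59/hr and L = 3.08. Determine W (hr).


W = L/λ = 3.08/2.59 = 1.1892 hr

Final: 1.1892 hr


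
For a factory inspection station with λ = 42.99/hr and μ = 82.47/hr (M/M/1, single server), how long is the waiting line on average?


ρ = 42.99/82.47 = 0.5213
Lq = ρ²/(1−ρ) = 0.2717/0.4787 = 0.5676

Final: 0.5676


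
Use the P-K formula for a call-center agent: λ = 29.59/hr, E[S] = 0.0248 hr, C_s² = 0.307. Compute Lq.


ρ = λ·E[S] = 29.59·0.0248 = 0.7338
Lq = ρ²(1+C_s²)/(2(1−ρ)) = 0.5385·(1+0.307)/(2·0.2662)
= 0.5385·1.3070/0.5323 = 1.32216

Final: 1.32216


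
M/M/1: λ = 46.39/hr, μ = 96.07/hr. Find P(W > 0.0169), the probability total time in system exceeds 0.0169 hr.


W ~ Exponential(μ−λ) for M/M/1.
μ − λ = 96.07 − 46.39 = 49.6800
P(W > t) = e^{−(μ−λ)t} = e^{−0.8396} = 0.431887

Final: 0.431887


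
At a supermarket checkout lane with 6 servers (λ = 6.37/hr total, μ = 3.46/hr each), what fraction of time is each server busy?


ρ = λ/(cμ) = 6.37/(6·3.46) = 6.37/20.76 = 0.3068

Final: 0.3068


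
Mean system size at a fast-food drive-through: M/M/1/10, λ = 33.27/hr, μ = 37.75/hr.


ρ = 33.27/37.75 = 0.8813
L = ρ[1 − (K+1)ρ^K + Kρ^(K+1)] / [(1−ρ)(1−ρ^(K+1))]
Numerator: 0.8813·(1 − 11·0.282721 + 10·0.249169) = 0.336453
Denominator: (0.1187)·(0.750831) = 0.089105
L = 0.336453/0.089105 = 3.7759

Final: 3.7759


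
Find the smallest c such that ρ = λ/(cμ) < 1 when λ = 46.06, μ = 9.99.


Stability requires cμ > λ ⇔ c > λ/μ.
λ/μ = 46.06/9.99 = 4.6106
Minimum integer c = ⌊4.6106⌋ + 1 = 5
Check: 5·9.99 = 49.95 > 46.06, while 4·9.99 = 39.96 ≤ 46.06

Final: 5 servers


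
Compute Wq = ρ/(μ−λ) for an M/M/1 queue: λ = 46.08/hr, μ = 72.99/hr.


ρ = 46.08/72.99 = 0.6313
Wq = ρ/(μ−λ) = 0.6313/(72.99 − 46.08) = 0.6313/26.91 = 0.02346 hr

Final: 0.02346 hr


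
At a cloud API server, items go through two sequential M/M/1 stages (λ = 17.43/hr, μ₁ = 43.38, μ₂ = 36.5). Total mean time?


Each node sees arrival rate λ = 17.43/hr (tandem ⇒ throughput preserved).
W₁ = 1/(μ₁−λ) = 1/(43.38−17.43) = 0.03854 hr
W₂ = 1/(μ₂−λ) = 1/(36.5−17.43) = 0.05244 hr
W_total = W₁ + W₂ = 0.03854 + 0.05244 = 0.09097 hr

Final: 0.09097 hr


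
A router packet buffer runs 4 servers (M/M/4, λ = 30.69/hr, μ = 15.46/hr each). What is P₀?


a = λ/μ = 30.69/15.46 = 1.9851; ρ = a/c = 0.4963
Σ_{k=0}^{3} a^k/k! (terms k=0..3) = 1.00000 + 1.98512 + 1.97036 + 1.30380 = 6.25928
Tail: a^4/(4!(1−ρ)) = 15.52922/(24·0.5037) = 1.28455
P₀ = 1/(6.25928 + 1.28455) = 1/7.54383 = 0.132559

Final: 0.132559


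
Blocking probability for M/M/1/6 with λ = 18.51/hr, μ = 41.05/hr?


ρ = λ/μ = 18.51/41.05 = 0.4509
P_K = (1−ρ)ρ^K/(1−ρ^(K+1)) = (0.5491·0.008405)/(1 − 0.003790)
= 0.004615/0.996210 = 0.004633

Final: 0.004633


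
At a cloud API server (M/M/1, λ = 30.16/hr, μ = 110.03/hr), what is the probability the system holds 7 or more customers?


ρ = 30.16/110.03 = 0.2741
P(N ≥ n) = ρ^n = 0.2741^7 = 0.0001163

Final: 0.0001163


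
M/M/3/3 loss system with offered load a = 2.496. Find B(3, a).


B(c,a) = (a^c/c!) / Σ_{k=0}^{c} a^k/k!
a^3/3! = 2.591687
Σ terms (k=0..3): 1.00000 + 2.49600 + 3.11501 + 2.59169 = 9.202695
B = 2.591687/9.202695 = 0.281623

Final: 0.281623


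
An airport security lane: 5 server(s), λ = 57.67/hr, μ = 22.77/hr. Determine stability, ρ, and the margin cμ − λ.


Total capacity cμ = 5·22.77 = 113.85/hr
ρ = λ/(cμ) = 57.67/113.85 = 0.5065
Stable ⇔ ρ < 1: YES
Spare capacity = cμ − λ = 113.85 − 57.67 = 56.18/hr

Final: ρ = 0.5065; stable; margin = 56.18/hr


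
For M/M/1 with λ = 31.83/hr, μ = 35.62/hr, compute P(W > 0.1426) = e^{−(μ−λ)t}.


W ~ Exponential(μ−λ) for M/M/1.
μ − λ = 35.62 − 31.83 = 3.7900
P(W > t) = e^{−(μ−λ)t} = e^{−0.5405} = 0.582484

Final: 0.582484


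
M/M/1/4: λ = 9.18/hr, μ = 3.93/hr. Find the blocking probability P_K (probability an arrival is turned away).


ρ = λ/μ = 9.18/3.93 = 2.3359
P_K = (1−ρ)ρ^K/(1−ρ^(K+1)) = (-1.3359·29.771487)/(1 − 69.542557)
= -39.771070/-68.542557 = 0.580239

Final: 0.580239


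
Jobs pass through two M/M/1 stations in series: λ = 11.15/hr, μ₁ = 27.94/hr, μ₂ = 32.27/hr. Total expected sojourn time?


Each node sees arrival rate λ = 11.15/hr (tandem ⇒ throughput preserved).
W₁ = 1/(μ₁−λ) = 1/(27.94−11.15) = 0.05956 hr
W₂ = 1/(μ₂−λ) = 1/(32.27−11.15) = 0.04735 hr
W_total = W₁ + W₂ = 0.05956 + 0.04735 = 0.10691 hr

Final: 0.10691 hr


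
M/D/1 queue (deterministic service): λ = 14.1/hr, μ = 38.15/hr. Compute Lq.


ρ = 14.1/38.15 = 0.3696
M/D/1: Lq = ρ²/(2(1−ρ)) = 0.1366/(2·0.6304) = 0.10834

Final: 0.10834


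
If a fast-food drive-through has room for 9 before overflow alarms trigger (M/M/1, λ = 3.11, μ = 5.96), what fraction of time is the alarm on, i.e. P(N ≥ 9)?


ρ = 3.11/5.96 = 0.5218
P(N ≥ n) = ρ^n = 0.5218^9 = 0.002868

Final: 0.002868


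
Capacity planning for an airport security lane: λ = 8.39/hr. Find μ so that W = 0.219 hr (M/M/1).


W = 1/(μ−λ) ⇒ μ − λ = 1/W = 1/0.219 = 4.5662
μ = λ + 1/W = 8.39 + 4.5662 = 12.9562 per hr

Final: 12.9562 /hr


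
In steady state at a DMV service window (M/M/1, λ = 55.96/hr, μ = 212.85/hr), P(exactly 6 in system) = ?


ρ = 55.96/212.85 = 0.2629
P_n = (1−ρ)·ρ^n = (1 − 0.2629)·0.2629^6 = 0.7371·0.0003302 = 0.0002434

Final: 0.0002434


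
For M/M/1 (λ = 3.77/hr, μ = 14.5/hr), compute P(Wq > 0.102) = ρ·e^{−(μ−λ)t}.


ρ = 3.77/14.5 = 0.2600
P(Wq > t) = ρ·e^{−(μ−λ)t} = 0.2600·e^{−1.0945}
= 0.2600·0.334720 = 0.087027

Final: 0.087027


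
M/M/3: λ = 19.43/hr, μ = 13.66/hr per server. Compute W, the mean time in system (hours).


a = 1.4224; ρ = 0.4741; P₀ = 0.230091
Lq = P₀·a^c·ρ/(c!(1−ρ)²) = 0.18922
Wq = Lq/λ = 0.18922/19.43 = 0.009738 hr
W = Wq + 1/μ = 0.009738 + 0.07321 = 0.08294 hr

Final: 0.08294 hr


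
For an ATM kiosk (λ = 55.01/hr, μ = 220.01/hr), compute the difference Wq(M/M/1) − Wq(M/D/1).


ρ = 55.01/220.01 = 0.2500
Wq(M/M/1) = ρ/(μ−λ) = 0.2500/165.00 = 0.001515 hr
Wq(M/D/1) = ρ/(2(μ−λ)) = 0.0007577 hr
Savings = 0.001515 − 0.0007577 = 0.0007577 hr

Final: 0.0007577 hr


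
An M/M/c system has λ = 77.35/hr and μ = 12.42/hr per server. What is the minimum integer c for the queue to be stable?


Stability requires cμ > λ ⇔ c > λ/μ.
λ/μ = 77.35/12.42 = 6.2279
Minimum integer c = ⌊6.2279⌋ + 1 = 7
Check: 7·12.42 = 86.94 > 77.35, while 6·12.42 = 74.52 ≤ 77.35

Final: 7 servers


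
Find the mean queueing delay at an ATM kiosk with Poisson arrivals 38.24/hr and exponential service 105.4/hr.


ρ = 38.24/105.4 = 0.3628
Wq = ρ/(μ−λ) = 0.3628/(105.4 − 38.24) = 0.3628/67.16 = 0.005402 hr

Final: 0.005402 hr


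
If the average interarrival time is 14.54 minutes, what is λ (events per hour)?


λ = 1/(interarrival time) in consistent units.
1 hour = 60 min, so λ = 60/14.54 = 4.1265 per hour

Final: 4.1265 /hr


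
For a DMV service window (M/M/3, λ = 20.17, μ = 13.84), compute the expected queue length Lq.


a = λ/μ = 1.4574; ρ = a/3 = 0.4858
P₀ = 0.221112
Lq = P₀·a^c·ρ / (c!·(1−ρ)²) = 0.221112·3.09535·0.4858/(6·0.26441)
= 0.20957

Final: 0.20957


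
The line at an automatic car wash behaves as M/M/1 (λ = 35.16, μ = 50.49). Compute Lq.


ρ = 35.16/50.49 = 0.6964
Lq = ρ²/(1−ρ) = 0.4849/0.3036 = 1.5972

Final: 1.5972


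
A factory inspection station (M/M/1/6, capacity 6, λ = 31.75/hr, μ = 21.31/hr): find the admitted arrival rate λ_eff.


ρ = 1.4899; P_K = (1−ρ)ρ^6/(1−ρ^7) = 0.350314
λ_eff = λ(1 − P_K) = 31.75·(1 − 0.350314) = 31.75·0.649686 = 20.6275 /hr

Final: 20.6275 /hr


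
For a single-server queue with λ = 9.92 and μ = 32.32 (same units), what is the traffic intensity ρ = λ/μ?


ρ = λ/μ = 9.92/32.32 = 0.3069

Final: 0.3069


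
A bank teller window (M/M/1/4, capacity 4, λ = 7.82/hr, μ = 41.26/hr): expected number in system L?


ρ = 7.82/41.26 = 0.1895
L = ρ[1 − (K+1)ρ^K + Kρ^(K+1)] / [(1−ρ)(1−ρ^(K+1))]
Numerator: 0.1895·(1 − 5·0.001290 + 4·0.0002446) = 0.188492
Denominator: (0.8105)·(0.999755) = 0.810272
L = 0.188492/0.810272 = 0.2326

Final: 0.2326


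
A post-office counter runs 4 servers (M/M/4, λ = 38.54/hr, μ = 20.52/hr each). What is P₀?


a = λ/μ = 38.54/20.52 = 1.8782; ρ = a/c = 0.4695
Σ_{k=0}^{3} a^k/k! (terms k=0..3) = 1.00000 + 1.87817 + 1.76376 + 1.10421 = 5.74613
Tail: a^4/(4!(1−ρ)) = 12.44335/(24·0.5305) = 0.97741
P₀ = 1/(5.74613 + 0.97741) = 1/6.72354 = 0.148731

Final: 0.148731


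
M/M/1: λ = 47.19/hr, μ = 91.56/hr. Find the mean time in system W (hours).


W = 1/(μ−λ) = 1/(91.56 − 47.19) = 1/44.37 = 0.02254 hr

Final: 0.02254 hr


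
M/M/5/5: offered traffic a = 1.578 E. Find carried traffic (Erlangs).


B(5,1.578) = 0.016924 (Erlang-B)
Carried load = a(1 − B) = 1.578·(1 − 0.016924) = 1.578·0.983076 = 1.5513 E

Final: 1.5513 Erlangs


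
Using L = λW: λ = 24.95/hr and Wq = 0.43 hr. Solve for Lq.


Lq = λWq = 24.95·0.43 = 10.7285

Final: 10.7285


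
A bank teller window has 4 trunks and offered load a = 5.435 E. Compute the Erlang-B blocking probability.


B(c,a) = (a^c/c!) / Σ_{k=0}^{c} a^k/k!
a^4/4! = 36.356909
Σ terms (k=0..4): 1.00000 + 5.43500 + 14.76961 + 26.75761 + 36.35691 = 84.319136
B = 36.356909/84.319136 = 0.431182

Final: 0.431182


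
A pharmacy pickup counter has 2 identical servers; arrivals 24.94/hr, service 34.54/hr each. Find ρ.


ρ = λ/(cμ) = 24.94/(2·34.54) = 24.94/69.08 = 0.3610

Final: 0.3610


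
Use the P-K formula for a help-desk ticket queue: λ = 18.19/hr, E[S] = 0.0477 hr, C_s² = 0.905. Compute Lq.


ρ = λ·E[S] = 18.19·0.0477 = 0.8677
Lq = ρ²(1+C_s²)/(2(1−ρ)) = 0.7528·(1+0.905)/(2·0.1323)
= 0.7528·1.9050/0.2647 = 5.41858

Final: 5.41858


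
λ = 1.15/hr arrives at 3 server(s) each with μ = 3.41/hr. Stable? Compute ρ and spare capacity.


Total capacity cμ = 3·3.41 = 10.23/hr
ρ = λ/(cμ) = 1.15/10.23 = 0.1124
Stable ⇔ ρ < 1: YES
Spare capacity = cμ − λ = 10.23 − 1.15 = 9.08/hr

Final: ρ = 0.1124; stable; margin = 9.08/hr


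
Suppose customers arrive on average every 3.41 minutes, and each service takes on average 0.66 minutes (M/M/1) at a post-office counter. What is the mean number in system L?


λ = 60/3.41 = 17.5953 /hr
μ = 60/0.66 = 90.9091 /hr
ρ = λ/μ = 17.5953/90.9091 = 0.1935
L = ρ/(1−ρ) = 0.1935/0.8065 = 0.2400

Final: 0.2400


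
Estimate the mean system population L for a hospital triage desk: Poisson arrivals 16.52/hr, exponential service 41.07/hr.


ρ = λ/μ = 16.52/41.07 = 0.4022
L = ρ/(1−ρ) = 0.4022/(1 − 0.4022) = 0.4022/0.5978 = 0.6729

Final: 0.6729


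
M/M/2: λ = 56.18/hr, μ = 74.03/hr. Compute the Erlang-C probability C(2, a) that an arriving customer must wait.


a = λ/μ = 0.7589; ρ = a/2 = 0.3794
P₀ = 0.449863 (from M/M/c formula)
C(c,a) = [a^c/(c!(1−ρ))]·P₀ = [0.57590/(2·0.6206)]·0.449863
= 0.46402·0.449863 = 0.208744

Final: 0.208744


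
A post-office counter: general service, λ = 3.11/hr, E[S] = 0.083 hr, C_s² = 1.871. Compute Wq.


ρ = λ·E[S] = 3.11·0.083 = 0.2581
E[S²] = E[S]²(1+C_s²) = 0.083²·(1+1.871) = 0.019778
Wq = λ·E[S²]/(2(1−ρ)) = 3.11·0.019778/(2·0.7419) = 0.04146 hr

Final: 0.04146 hr


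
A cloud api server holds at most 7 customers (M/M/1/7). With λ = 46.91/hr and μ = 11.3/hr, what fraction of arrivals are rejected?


ρ = λ/μ = 46.91/11.3 = 4.1513
P_K = (1−ρ)ρ^K/(1−ρ^(K+1)) = (-3.1513·21247.553246)/(1 − 88205.550687)
= -66957.997441/-88204.550687 = 0.759122

Final: 0.759122


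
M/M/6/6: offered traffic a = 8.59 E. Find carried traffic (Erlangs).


B(6,8.59) = 0.420577 (Erlang-B)
Carried load = a(1 − B) = 8.59·(1 − 0.420577) = 8.59·0.579423 = 4.9772 E

Final: 4.9772 Erlangs


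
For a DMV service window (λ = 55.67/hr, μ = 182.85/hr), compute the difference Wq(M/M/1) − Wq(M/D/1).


ρ = 55.67/182.85 = 0.3045
Wq(M/M/1) = ρ/(μ−λ) = 0.3045/127.18 = 0.002394 hr
Wq(M/D/1) = ρ/(2(μ−λ)) = 0.001197 hr
Savings = 0.002394 − 0.001197 = 0.001197 hr

Final: 0.001197 hr


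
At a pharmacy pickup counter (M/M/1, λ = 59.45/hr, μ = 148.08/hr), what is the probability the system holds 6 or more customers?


ρ = 59.45/148.08 = 0.4015
P(N ≥ n) = ρ^n = 0.4015^6 = 0.004187

Final: 0.004187


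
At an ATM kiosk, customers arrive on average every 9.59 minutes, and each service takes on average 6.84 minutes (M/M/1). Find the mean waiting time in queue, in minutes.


λ = 60/9.59 = 6.2565 /hr
μ = 60/6.84 = 8.7719 /hr
ρ = λ/μ = 6.2565/8.7719 = 0.7132
Wq = ρ/(μ−λ) = 0.7132/(8.7719−6.2565) = 0.28355 hr
In minutes: 0.28355·60 = 17.013 min

Final: 17.013 min


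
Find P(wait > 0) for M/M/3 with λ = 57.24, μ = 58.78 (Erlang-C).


a = λ/μ = 0.9738; ρ = a/3 = 0.3246
P₀ = 0.373717 (from M/M/c formula)
C(c,a) = [a^c/(c!(1−ρ))]·P₀ = [0.92344/(6·0.6754)]·0.373717
= 0.22788·0.373717 = 0.085161

Final: 0.085161


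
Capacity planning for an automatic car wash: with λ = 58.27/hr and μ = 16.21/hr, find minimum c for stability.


Stability requires cμ > λ ⇔ c > λ/μ.
λ/μ = 58.27/16.21 = 3.5947
Minimum integer c = ⌊3.5947⌋ + 1 = 4
Check: 4·16.21 = 64.84 > 58.27, while 3·16.21 = 48.63 ≤ 58.27

Final: 4 servers


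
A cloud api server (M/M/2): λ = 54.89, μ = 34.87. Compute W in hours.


a = 1.5741; ρ = 0.7871; P₀ = 0.119153
Lq = P₀·a^c·ρ/(c!(1−ρ)²) = 2.56259
Wq = Lq/λ = 2.56259/54.89 = 0.04669 hr
W = Wq + 1/μ = 0.04669 + 0.02868 = 0.07536 hr

Final: 0.07536 hr
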